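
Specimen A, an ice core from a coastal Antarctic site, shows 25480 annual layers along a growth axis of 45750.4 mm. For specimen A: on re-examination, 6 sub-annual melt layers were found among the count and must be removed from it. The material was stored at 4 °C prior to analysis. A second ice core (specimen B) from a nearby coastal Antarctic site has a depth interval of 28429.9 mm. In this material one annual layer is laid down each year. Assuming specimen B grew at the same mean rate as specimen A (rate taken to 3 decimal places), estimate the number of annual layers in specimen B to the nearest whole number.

Specimen A: true annual layer count = 25480 − 6 = 25474.
A: 45750.4 mm over 25474 years gives 45750.4 / 25474 ≈ 1.796 mm/yr.
Specimen B: 28429.9 mm / 1.796 mm per year = 15829.57 years ≈ 15830 annual layers.

15830 annual layers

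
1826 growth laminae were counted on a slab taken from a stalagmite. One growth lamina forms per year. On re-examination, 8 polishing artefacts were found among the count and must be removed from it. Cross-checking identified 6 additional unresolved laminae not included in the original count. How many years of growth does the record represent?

True growth lamina count = 1826 − 8 + 6 = 1824.
At one growth lamina per year, that is 1824 years.

1824 yr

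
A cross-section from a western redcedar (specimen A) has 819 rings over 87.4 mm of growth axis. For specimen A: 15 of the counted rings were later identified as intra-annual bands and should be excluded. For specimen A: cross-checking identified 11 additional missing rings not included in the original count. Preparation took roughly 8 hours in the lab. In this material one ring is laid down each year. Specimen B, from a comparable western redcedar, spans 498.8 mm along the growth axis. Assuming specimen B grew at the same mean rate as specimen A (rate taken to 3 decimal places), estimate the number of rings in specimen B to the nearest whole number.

Specimen A: after corrections the count is 819 − 15 + 11 = 815 rings.
A: Extension rate ≈ 87.4 / 815 = 0.107 mm/yr.
B spans 498.8 / 0.107 = 4661.68 years ≈ 4662 rings.

4662 rings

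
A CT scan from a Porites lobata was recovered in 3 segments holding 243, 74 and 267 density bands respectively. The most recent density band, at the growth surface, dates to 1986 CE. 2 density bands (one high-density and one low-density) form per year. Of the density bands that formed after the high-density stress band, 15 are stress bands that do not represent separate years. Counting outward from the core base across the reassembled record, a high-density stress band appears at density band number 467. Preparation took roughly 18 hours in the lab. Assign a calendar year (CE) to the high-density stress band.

Total density bands = 243 + 74 + 267 = 584.
584 − 467 = 117 density bands lie beyond the high-density stress band toward the growth surface.
117 − 15 false = 102 true density bands after the high-density stress band.
102 density bands at 2 per year is 102 / 2 = 51 years.
1986 − 51 = 1935 CE.

1935 CE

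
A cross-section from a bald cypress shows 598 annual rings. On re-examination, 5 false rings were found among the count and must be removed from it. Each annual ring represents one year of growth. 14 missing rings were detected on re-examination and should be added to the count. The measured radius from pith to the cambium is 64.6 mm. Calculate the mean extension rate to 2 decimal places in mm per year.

Adjusted count: 598 − 5 + 14 = 607 annual rings.
Extension rate ≈ 64.6 / 607 = 0.11 mm per year.

0.11 mm per year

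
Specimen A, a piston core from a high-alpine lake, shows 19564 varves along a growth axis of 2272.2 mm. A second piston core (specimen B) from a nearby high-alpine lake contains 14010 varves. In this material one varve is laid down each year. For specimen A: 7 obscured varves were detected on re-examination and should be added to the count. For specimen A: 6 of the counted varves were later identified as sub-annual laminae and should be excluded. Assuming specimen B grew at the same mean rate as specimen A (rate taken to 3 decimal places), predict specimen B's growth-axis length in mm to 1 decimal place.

Specimen A: adjusted count: 19564 − 6 + 7 = 19565 varves.
A: Mean rate = 2272.2 mm / 19565 years ≈ 0.116 mm per year.
Length of B = 0.116 × 14010 = 1625.2 mm.

1625.2 mm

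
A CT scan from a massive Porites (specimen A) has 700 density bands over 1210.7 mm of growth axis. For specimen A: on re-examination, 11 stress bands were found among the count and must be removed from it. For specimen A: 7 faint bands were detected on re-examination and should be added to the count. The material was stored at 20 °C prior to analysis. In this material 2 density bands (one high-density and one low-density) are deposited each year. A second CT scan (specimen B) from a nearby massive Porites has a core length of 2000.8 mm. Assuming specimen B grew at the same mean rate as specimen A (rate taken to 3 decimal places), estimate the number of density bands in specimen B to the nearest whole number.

1150 density bands

Specimen A: after corrections the count is 700 − 11 + 7 = 696 density bands.
Specimen A: with 2 density bands per year, 696 / 2 = 348 years.
A: Mean rate = 1210.7 mm / 348 years ≈ 3.479 mm/yr.
Specimen B: 2000.8 mm / 3.479 mm per year = 575.11 years; at 2 density bands per year that is 575.11 × 2 ≈ 1150 density bands.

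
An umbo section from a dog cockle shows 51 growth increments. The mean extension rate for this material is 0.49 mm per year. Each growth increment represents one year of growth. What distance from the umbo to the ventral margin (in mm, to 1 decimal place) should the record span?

The record spans 51 years at 0.49 mm per year.
51 years at 0.49 mm/year gives 0.49 × 51 = 25.0 mm.

25.0 mm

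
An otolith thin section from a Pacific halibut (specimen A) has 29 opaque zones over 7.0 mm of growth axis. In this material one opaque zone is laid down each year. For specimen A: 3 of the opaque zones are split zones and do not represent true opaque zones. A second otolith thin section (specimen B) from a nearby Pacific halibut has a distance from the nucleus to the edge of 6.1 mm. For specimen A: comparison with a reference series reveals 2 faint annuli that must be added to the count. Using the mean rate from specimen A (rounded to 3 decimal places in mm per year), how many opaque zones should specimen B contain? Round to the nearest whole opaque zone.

Specimen A: after corrections the count is 29 − 3 + 2 = 28 opaque zones.
A: 7.0 mm over 28 years gives 7.0 / 28 ≈ 0.250 mm/yr.
Specimen B: 6.1 mm / 0.250 mm per year = 24.40 years ≈ 24 opaque zones.

24 opaque zones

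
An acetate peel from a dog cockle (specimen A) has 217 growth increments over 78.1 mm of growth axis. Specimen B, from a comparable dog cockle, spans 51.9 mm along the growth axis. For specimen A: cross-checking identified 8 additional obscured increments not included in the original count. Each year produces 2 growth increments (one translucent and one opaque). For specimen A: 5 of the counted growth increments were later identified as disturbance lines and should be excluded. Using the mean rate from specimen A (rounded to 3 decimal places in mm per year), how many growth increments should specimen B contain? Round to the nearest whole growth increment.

146 growth increments

Specimen A: correcting the raw count gives 217 − 5 + 8 = 220 true growth increments.
Specimen A: with 2 growth increments per year, 220 / 2 = 110 years.
A: 78.1 mm over 110 years gives 78.1 / 110 ≈ 0.710 mm per year.
B spans 51.9 / 0.710 = 73.10 years; at 2 growth increments per year that is 73.10 × 2 ≈ 146 growth increments.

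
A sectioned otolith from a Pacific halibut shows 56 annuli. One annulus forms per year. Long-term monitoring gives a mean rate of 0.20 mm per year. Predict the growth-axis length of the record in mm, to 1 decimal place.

The record spans 56 years at 0.20 mm per year.
56 years at 0.20 mm/year gives 0.20 × 56 = 11.2 mm.

11.2 mm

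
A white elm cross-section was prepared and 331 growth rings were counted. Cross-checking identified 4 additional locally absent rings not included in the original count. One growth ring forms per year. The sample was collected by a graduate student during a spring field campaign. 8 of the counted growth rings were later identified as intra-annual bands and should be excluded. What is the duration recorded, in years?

True growth ring count = 331 − 8 + 4 = 327.
At one growth ring per year, that is 327 years.

327 years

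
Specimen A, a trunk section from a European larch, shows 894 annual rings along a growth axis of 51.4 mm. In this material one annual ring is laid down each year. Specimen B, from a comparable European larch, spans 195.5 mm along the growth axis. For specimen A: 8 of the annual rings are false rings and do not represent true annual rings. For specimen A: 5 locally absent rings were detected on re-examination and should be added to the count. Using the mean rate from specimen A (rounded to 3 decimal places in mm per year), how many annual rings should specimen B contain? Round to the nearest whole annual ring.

Specimen A: after corrections the count is 894 − 8 + 5 = 891 annual rings.
A: Extension rate ≈ 51.4 / 891 = 0.058 mm/year.
For B, 195.5 / 0.058 = 3370.69 years ≈ 3371 annual rings.

3371 annual rings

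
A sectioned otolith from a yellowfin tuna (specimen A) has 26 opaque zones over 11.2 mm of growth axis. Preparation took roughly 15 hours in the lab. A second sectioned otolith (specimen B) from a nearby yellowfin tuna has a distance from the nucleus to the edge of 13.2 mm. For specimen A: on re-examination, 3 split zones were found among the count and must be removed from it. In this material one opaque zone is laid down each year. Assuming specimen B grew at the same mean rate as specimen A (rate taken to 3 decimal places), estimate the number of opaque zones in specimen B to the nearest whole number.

Specimen A: adjusted count: 26 − 3 = 23 opaque zones.
A: Extension rate ≈ 11.2 / 23 = 0.487 mm/year.
For B, 13.2 / 0.487 = 27.10 years ≈ 27 opaque zones.

27 opaque zones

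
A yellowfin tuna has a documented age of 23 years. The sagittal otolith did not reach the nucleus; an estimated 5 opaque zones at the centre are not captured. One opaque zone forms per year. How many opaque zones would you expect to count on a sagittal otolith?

18 opaque zones

Expected opaque zones over 23 years: 23.
Less the 5 uncaptured opaque zones: 23 − 5 = 18.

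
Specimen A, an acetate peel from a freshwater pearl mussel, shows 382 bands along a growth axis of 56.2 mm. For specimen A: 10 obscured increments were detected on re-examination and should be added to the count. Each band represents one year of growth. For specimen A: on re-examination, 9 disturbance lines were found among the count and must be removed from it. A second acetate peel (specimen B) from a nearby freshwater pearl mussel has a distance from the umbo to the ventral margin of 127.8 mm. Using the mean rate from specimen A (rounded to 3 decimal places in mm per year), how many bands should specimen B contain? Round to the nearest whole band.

869 bands

Specimen A: after corrections the count is 382 − 9 + 10 = 383 bands.
A: Mean rate = 56.2 mm / 383 years ≈ 0.147 mm per year.
B spans 127.8 / 0.147 = 869.39 years ≈ 869 bands.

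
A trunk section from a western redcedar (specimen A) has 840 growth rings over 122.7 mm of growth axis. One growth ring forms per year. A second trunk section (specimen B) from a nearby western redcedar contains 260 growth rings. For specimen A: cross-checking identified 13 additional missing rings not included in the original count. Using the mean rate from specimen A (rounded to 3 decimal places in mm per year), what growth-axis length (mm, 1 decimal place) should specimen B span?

Specimen A: true growth ring count = 840 + 13 = 853.
A: Mean rate = 122.7 mm / 853 years ≈ 0.144 mm/year.
Length of B = 0.144 × 260 = 37.4 mm.

37.4 mm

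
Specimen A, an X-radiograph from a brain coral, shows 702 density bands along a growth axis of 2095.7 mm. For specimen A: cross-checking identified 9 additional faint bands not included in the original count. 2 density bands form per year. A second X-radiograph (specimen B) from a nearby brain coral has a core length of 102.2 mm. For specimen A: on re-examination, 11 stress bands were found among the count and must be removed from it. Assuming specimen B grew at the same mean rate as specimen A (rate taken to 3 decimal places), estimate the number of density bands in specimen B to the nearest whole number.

Specimen A: after corrections the count is 702 − 11 + 9 = 700 density bands.
Specimen A: dividing by 2 density bands per year: 700 / 2 = 350 years.
A: Mean rate = 2095.7 mm / 350 years ≈ 5.988 mm/yr.
For B, 102.2 / 5.988 = 17.07 years; at 2 density bands per year that is 17.07 × 2 ≈ 34 density bands.

34 density bands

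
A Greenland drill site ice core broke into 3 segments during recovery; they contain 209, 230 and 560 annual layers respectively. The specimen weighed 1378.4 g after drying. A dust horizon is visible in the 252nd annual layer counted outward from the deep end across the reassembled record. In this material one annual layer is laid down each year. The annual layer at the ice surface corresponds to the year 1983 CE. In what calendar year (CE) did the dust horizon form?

1236 CE

Total annual layers = 209 + 230 + 560 = 999.
The dust horizon sits at annual layer 252 from the deep end, so 999 − 252 = 747 annual layers formed after it.
The annual layer at the ice surface is 1983 CE, so the dust horizon dates to 1983 − 747 = 1236 CE.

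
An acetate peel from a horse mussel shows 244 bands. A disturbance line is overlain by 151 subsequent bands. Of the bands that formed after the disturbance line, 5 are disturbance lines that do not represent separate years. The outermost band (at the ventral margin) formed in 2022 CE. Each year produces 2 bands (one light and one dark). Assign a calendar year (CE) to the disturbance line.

1949 CE

151 bands post-date the disturbance line.
Excluding 5 false bands: 151 − 5 = 146.
With 2 bands per year, 146 / 2 = 73 years.
The band at the ventral margin is 2022 CE, so the disturbance line dates to 2022 − 73 = 1949 CE.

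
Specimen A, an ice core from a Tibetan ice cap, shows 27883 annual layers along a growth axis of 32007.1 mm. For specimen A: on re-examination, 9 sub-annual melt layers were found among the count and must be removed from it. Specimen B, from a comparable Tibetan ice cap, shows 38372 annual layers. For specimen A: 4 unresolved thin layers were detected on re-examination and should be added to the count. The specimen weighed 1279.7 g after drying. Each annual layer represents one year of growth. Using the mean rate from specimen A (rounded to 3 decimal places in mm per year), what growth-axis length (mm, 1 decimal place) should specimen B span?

44051.1 mm

Specimen A: true annual layer count = 27883 − 9 + 4 = 27878.
A: Mean rate = 32007.1 mm / 27878 years ≈ 1.148 mm/year.
For B, 1.148 mm/year × 38372 years = 44051.1 mm.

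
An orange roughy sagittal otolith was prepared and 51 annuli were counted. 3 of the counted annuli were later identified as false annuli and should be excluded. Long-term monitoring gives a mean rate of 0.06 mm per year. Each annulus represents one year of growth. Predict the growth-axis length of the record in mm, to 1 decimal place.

2.9 mm

Adjusted count: 51 − 3 = 48 annuli.
Predicted length = 0.06 mm/year × 48 years = 2.9 mm.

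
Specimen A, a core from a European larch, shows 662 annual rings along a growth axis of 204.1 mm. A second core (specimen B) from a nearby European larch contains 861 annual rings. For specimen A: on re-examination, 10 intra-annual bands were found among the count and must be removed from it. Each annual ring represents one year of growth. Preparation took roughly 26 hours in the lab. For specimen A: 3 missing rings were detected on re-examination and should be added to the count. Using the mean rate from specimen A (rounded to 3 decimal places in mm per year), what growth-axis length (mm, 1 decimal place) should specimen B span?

268.6 mm

Specimen A: after corrections the count is 662 − 10 + 3 = 655 annual rings.
A: Mean rate = 204.1 mm / 655 years ≈ 0.312 mm per year.
B's length ≈ 0.312 × 861 = 268.6 mm.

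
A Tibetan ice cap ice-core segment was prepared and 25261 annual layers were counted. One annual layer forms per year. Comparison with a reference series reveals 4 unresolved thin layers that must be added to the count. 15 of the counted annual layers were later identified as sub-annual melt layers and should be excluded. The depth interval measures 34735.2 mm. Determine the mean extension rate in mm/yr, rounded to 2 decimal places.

Adjusted count: 25261 − 15 + 4 = 25250 annual layers.
Mean rate = 34735.2 mm / 25250 years ≈ 1.38 mm/yr.

1.38 mm/yr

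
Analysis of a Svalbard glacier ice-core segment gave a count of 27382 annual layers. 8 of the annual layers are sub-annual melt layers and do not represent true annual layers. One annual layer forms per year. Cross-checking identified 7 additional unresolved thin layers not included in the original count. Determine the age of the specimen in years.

27381 years

True annual layer count = 27382 − 8 + 7 = 27381.
At one annual layer per year, that is 27381 years.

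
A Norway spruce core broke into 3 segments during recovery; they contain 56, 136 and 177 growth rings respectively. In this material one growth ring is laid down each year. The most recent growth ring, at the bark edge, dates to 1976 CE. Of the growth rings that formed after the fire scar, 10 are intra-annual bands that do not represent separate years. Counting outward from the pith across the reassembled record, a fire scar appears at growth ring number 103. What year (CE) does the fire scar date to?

1720 CE

Total growth rings = 56 + 136 + 177 = 369.
Between growth ring 103 and the bark edge there are 369 − 103 = 266 growth rings.
Excluding 10 false growth rings: 266 − 10 = 256.
The growth ring at the bark edge is 1976 CE, so the fire scar dates to 1976 − 256 = 1720 CE.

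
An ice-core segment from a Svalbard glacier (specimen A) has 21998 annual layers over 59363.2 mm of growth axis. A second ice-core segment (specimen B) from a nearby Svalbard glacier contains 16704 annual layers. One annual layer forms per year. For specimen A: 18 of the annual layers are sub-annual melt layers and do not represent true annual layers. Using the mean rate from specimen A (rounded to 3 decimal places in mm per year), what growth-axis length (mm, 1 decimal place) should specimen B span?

45117.5 mm

Specimen A: adjusted count: 21998 − 18 = 21980 annual layers.
A: Extension rate ≈ 59363.2 / 21980 = 2.701 mm per year.
Length of B = 2.701 × 16704 = 45117.5 mm.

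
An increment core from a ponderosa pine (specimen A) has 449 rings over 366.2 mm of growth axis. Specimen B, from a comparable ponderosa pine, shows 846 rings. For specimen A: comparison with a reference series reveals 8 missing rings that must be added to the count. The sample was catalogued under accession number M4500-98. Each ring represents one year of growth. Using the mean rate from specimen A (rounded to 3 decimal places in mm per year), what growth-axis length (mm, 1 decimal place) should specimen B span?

677.6 mm

Specimen A: after corrections the count is 449 + 8 = 457 rings.
A: Extension rate ≈ 366.2 / 457 = 0.801 mm per year.
Length of B = 0.801 × 846 = 677.6 mm.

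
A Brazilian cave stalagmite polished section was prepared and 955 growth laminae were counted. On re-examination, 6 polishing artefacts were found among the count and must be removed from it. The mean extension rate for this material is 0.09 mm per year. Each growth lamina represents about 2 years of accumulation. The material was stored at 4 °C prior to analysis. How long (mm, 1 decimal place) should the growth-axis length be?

Correcting the raw count gives 955 − 6 = 949 true growth laminae.
At 2 years per growth lamina, 949 × 2 = 1898 years.
Predicted length = 0.09 mm/year × 1898 years = 170.8 mm.

170.8 mm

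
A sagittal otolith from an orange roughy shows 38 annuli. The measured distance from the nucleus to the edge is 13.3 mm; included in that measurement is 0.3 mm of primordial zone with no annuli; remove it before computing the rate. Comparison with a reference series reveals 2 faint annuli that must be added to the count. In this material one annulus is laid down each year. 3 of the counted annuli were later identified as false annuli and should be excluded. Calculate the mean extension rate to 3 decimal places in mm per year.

True annulus count = 38 − 3 + 2 = 37.
The growth record spans 13.3 − 0.3 = 13.0 mm.
13.0 mm over 37 years gives 13.0 / 37 ≈ 0.351 mm per year.

0.351 mm per year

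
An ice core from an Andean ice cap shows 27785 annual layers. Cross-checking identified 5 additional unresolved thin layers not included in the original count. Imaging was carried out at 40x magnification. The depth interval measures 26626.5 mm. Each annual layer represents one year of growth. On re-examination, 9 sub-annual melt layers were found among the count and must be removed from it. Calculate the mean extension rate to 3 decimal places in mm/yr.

0.958 mm/yr

Adjusted count: 27785 − 9 + 5 = 27781 annual layers.
Mean rate = 26626.5 mm / 27781 years ≈ 0.958 mm/yr.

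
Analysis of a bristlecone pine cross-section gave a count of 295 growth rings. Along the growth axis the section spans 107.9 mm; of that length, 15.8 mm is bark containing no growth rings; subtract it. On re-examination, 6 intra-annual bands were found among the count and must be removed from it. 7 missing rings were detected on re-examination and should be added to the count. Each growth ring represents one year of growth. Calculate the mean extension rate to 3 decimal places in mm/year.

0.311 mm/year

True growth ring count = 295 − 6 + 7 = 296.
Net length = 107.9 − 15.8 = 92.1 mm.
Extension rate ≈ 92.1 / 296 = 0.311 mm/year.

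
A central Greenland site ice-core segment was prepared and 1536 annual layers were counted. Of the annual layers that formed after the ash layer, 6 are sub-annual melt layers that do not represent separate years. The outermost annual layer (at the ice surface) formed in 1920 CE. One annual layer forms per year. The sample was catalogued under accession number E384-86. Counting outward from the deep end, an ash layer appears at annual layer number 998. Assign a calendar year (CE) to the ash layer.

1388 CE

Between annual layer 998 and the ice surface there are 1536 − 998 = 538 annual layers.
Excluding 6 false annual layers: 538 − 6 = 532.
The annual layer at the ice surface is 1920 CE, so the ash layer dates to 1920 − 532 = 1388 CE.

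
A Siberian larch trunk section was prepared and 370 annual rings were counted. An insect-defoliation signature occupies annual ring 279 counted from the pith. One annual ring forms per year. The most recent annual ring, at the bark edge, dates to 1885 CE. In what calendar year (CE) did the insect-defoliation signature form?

Between annual ring 279 and the bark edge there are 370 − 279 = 91 annual rings.
1885 − 91 = 1794 CE.

1794 CE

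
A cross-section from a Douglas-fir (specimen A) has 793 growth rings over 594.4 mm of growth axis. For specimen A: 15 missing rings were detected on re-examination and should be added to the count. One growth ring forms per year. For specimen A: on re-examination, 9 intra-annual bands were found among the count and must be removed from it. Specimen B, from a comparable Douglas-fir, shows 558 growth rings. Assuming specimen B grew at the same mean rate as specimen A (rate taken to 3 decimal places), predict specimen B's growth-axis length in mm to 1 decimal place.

415.2 mm

Specimen A: correcting the raw count gives 793 − 9 + 15 = 799 true growth rings.
A: Mean rate = 594.4 mm / 799 years ≈ 0.744 mm/yr.
For B, 0.744 mm/year × 558 years = 415.2 mm.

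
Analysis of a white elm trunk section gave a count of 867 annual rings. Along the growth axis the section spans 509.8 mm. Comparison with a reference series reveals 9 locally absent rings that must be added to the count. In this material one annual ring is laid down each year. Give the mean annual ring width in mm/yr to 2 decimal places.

After corrections the count is 867 + 9 = 876 annual rings.
Mean rate = 509.8 mm / 876 years ≈ 0.58 mm/yr.

0.58 mm/yr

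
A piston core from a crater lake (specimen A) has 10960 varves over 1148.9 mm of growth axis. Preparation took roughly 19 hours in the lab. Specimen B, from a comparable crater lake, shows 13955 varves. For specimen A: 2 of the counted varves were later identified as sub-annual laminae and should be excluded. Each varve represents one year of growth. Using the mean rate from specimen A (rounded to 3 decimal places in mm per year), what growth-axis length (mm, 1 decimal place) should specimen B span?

Specimen A: after corrections the count is 10960 − 2 = 10958 varves.
A: Extension rate ≈ 1148.9 / 10958 = 0.105 mm/yr.
B's length ≈ 0.105 × 13955 = 1465.3 mm.

1465.3 mm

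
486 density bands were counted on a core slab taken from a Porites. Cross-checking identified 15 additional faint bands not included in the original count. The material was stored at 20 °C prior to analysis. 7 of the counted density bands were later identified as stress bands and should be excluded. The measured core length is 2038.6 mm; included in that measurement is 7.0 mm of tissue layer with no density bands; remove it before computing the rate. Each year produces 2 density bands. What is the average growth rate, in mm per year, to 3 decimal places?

After corrections the count is 486 − 7 + 15 = 494 density bands.
Dividing by 2 density bands per year: 494 / 2 = 247 years.
Net length = 2038.6 − 7.0 = 2031.6 mm.
Extension rate ≈ 2031.6 / 247 = 8.225 mm per year.

8.225 mm per year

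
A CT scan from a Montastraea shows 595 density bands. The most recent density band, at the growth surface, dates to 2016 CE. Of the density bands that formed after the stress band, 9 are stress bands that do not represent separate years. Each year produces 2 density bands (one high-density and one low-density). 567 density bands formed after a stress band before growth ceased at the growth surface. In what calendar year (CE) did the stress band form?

There are 567 density bands younger than the stress band.
567 − 9 false = 558 true density bands after the stress band.
558 density bands at 2 per year is 558 / 2 = 279 years.
Counting back 279 years from 2016 CE places the stress band in 2016 − 279 = 1737 CE.

1737 CE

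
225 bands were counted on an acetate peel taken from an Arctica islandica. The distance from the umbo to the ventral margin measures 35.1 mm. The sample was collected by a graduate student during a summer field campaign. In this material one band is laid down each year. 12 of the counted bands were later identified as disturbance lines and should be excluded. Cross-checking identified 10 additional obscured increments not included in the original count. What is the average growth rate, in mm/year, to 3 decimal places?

True band count = 225 − 12 + 10 = 223.
Mean rate = 35.1 mm / 223 years ≈ 0.157 mm/year.

0.157 mm/year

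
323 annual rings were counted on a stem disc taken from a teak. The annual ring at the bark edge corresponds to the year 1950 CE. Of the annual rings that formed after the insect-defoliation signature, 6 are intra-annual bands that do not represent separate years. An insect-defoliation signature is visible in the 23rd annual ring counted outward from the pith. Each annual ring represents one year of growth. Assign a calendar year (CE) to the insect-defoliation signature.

1656 CE

Between annual ring 23 and the bark edge there are 323 − 23 = 300 annual rings.
300 − 6 false = 294 true annual rings after the insect-defoliation signature.
1950 − 294 = 1656 CE.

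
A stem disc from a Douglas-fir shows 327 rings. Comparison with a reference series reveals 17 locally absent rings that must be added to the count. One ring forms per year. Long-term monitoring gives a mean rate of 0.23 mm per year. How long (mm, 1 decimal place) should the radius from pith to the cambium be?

79.1 mm

Adjusted count: 327 + 17 = 344 rings.
344 years at 0.23 mm/year gives 0.23 × 344 = 79.1 mm.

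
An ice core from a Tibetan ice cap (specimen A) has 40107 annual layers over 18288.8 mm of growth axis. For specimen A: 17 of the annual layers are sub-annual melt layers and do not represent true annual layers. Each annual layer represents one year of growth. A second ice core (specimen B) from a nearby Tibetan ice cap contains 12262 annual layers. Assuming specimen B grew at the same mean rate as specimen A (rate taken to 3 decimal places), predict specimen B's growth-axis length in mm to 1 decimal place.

5591.5 mm

Specimen A: correcting the raw count gives 40107 − 17 = 40090 true annual layers.
A: Extension rate ≈ 18288.8 / 40090 = 0.456 mm/year.
Length of B = 0.456 × 12262 = 5591.5 mm.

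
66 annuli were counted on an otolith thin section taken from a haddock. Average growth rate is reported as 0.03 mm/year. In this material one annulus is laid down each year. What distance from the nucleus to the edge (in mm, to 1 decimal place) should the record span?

2.0 mm

The record spans 66 years at 0.03 mm per year.
Predicted length = 0.03 mm/year × 66 years = 2.0 mm.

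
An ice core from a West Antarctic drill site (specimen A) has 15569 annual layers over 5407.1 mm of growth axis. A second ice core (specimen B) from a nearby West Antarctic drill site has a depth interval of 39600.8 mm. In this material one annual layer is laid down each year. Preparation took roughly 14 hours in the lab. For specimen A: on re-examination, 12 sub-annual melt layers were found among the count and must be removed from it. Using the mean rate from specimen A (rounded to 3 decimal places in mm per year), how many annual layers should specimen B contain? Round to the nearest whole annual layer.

Specimen A: correcting the raw count gives 15569 − 12 = 15557 true annual layers.
A: Extension rate ≈ 5407.1 / 15557 = 0.348 mm/yr.
For B, 39600.8 / 0.348 = 113795.40 years ≈ 113795 annual layers.

113795 annual layers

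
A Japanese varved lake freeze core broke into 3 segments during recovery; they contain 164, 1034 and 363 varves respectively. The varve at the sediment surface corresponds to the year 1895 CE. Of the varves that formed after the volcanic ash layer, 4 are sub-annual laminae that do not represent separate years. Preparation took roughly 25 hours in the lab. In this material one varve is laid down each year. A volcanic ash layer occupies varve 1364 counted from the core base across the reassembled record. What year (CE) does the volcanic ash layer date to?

Total varves = 164 + 1034 + 363 = 1561.
The volcanic ash layer sits at varve 1364 from the core base, so 1561 − 1364 = 197 varves formed after it.
197 − 4 false = 193 true varves after the volcanic ash layer.
The varve at the sediment surface is 1895 CE, so the volcanic ash layer dates to 1895 − 193 = 1702 CE.

1702 CE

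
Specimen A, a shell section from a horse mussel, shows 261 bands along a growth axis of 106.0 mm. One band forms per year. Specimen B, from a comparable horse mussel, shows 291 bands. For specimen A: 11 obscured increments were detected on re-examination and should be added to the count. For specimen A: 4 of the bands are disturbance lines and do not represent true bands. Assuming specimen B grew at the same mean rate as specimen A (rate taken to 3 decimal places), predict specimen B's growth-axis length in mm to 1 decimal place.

Specimen A: after corrections the count is 261 − 4 + 11 = 268 bands.
A: 106.0 mm over 268 years gives 106.0 / 268 ≈ 0.396 mm/yr.
Length of B = 0.396 × 291 = 115.2 mm.

115.2 mm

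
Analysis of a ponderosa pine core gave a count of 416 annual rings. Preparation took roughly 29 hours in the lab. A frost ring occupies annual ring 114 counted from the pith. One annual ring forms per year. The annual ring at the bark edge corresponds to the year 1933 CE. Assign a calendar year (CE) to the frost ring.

1631 CE

416 − 114 = 302 annual rings lie beyond the frost ring toward the bark edge.
The annual ring at the bark edge is 1933 CE, so the frost ring dates to 1933 − 302 = 1631 CE.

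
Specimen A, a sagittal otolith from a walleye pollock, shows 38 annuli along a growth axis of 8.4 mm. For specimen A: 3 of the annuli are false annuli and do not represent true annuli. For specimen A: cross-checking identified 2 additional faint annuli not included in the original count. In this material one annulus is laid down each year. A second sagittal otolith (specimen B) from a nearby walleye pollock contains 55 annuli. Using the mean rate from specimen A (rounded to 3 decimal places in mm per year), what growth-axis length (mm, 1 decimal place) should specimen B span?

Specimen A: adjusted count: 38 − 3 + 2 = 37 annuli.
A: 8.4 mm over 37 years gives 8.4 / 37 ≈ 0.227 mm/yr.
For B, 0.227 mm/year × 55 years = 12.5 mm.

12.5 mm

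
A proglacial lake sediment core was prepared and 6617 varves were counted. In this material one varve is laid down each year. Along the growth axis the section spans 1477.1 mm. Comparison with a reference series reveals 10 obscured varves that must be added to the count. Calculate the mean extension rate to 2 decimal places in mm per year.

0.22 mm per year

Correcting the raw count gives 6617 + 10 = 6627 true varves.
Mean rate = 1477.1 mm / 6627 years ≈ 0.22 mm per year.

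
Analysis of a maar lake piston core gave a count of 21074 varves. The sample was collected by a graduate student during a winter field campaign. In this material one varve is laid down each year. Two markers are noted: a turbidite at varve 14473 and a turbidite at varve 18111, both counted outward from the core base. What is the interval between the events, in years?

Separation: 18111 − 14473 = 3638 varves.
At one varve per year, 3638 years elapsed between them.

3638 yr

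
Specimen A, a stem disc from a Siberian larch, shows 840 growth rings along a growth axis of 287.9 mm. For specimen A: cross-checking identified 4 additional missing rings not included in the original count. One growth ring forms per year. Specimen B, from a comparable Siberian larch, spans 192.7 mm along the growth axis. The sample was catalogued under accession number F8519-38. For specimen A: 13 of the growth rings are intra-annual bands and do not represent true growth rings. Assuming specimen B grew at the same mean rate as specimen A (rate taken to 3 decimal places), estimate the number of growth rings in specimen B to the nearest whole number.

Specimen A: correcting the raw count gives 840 − 13 + 4 = 831 true growth rings.
A: Mean rate = 287.9 mm / 831 years ≈ 0.346 mm/yr.
B spans 192.7 / 0.346 = 556.94 years ≈ 557 growth rings.

557 growth rings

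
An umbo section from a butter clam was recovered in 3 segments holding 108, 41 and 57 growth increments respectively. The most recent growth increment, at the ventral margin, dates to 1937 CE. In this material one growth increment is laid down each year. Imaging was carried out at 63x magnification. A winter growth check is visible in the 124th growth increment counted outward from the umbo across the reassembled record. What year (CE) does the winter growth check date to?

Total growth increments = 108 + 41 + 57 = 206.
The winter growth check sits at growth increment 124 from the umbo, so 206 − 124 = 82 growth increments formed after it.
1937 − 82 = 1855 CE.

1855 CE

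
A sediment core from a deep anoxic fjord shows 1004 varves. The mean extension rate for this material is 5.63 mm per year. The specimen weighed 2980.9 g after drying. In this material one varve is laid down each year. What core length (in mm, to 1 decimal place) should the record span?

The record spans 1004 years at 5.63 mm per year.
1004 years at 5.63 mm/year gives 5.63 × 1004 = 5652.5 mm.

5652.5 mm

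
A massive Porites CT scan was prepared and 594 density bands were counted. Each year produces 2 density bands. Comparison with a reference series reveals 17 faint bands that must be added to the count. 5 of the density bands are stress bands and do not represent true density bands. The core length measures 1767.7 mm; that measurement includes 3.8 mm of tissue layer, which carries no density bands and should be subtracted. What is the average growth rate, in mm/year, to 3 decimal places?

After corrections the count is 594 − 5 + 17 = 606 density bands.
Dividing by 2 density bands per year: 606 / 2 = 303 years.
Net length = 1767.7 − 3.8 = 1763.9 mm.
Extension rate ≈ 1763.9 / 303 = 5.821 mm/year.

5.821 mm/year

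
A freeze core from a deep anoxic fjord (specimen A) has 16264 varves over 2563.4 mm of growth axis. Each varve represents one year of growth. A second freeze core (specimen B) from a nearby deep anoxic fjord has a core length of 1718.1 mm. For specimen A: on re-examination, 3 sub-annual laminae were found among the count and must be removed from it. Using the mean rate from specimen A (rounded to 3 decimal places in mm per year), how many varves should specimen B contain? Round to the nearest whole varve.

Specimen A: after corrections the count is 16264 − 3 = 16261 varves.
A: 2563.4 mm over 16261 years gives 2563.4 / 16261 ≈ 0.158 mm per year.
For B, 1718.1 / 0.158 = 10874.05 years ≈ 10874 varves.

10874 varves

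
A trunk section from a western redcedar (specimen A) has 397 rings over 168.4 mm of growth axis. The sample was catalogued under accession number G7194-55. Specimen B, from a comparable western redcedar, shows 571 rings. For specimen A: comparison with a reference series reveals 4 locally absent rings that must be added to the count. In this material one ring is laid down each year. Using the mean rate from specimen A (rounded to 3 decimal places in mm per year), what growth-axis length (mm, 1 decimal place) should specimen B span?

Specimen A: adjusted count: 397 + 4 = 401 rings.
A: 168.4 mm over 401 years gives 168.4 / 401 ≈ 0.420 mm per year.
For B, 0.420 mm/year × 571 years = 239.8 mm.

239.8 mm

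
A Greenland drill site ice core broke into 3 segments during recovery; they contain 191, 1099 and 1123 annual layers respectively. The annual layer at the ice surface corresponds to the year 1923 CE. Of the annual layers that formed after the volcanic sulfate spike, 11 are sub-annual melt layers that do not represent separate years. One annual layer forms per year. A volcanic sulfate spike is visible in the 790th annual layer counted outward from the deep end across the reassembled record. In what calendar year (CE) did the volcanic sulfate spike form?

311 CE

Total annual layers = 191 + 1099 + 1123 = 2413.
The volcanic sulfate spike sits at annual layer 790 from the deep end, so 2413 − 790 = 1623 annual layers formed after it.
Removing the 11 false annual layers leaves 1623 − 11 = 1612 true annual layers beyond the volcanic sulfate spike.
1923 − 1612 = 311 CE.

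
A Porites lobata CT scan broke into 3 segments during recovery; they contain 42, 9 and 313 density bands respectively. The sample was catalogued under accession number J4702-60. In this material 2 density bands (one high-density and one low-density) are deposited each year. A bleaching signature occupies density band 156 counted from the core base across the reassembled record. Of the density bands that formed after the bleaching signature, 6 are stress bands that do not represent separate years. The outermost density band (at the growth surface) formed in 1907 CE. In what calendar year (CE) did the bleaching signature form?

Total density bands = 42 + 9 + 313 = 364.
The bleaching signature sits at density band 156 from the core base, so 364 − 156 = 208 density bands formed after it.
208 − 6 false = 202 true density bands after the bleaching signature.
202 density bands at 2 per year is 202 / 2 = 101 years.
1907 − 101 = 1806 CE.

1806 CE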